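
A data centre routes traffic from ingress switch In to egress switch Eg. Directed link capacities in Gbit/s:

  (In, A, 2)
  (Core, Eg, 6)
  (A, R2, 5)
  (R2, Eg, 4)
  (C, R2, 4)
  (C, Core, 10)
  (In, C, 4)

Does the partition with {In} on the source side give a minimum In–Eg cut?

Yes — it is a minimum cut (capacity 6).

Given cut capacity: 4 + 2 = 6.
Augment In→C→Core→Eg: bottleneck 4, flow now 4.
Augment In→A→R2→Eg: bottleneck 2, flow now 6.
No augmenting path remains; maximum flow = 6.
Cut capacity 6 equals the max flow, so it is a minimum cut.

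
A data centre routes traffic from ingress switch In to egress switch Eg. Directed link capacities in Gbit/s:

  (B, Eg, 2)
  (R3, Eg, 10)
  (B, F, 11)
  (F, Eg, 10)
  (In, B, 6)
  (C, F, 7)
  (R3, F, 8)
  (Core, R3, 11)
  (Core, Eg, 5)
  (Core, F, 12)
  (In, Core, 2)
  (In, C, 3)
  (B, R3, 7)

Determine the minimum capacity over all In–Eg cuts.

Augment In→B→Eg: bottleneck 2, flow now 2.
Augment In→Core→Eg: bottleneck 2, flow now 4.
Augment In→B→R3→Eg: bottleneck 4, flow now 8.
Augment In→C→F→Eg: bottleneck 3, flow now 11.
No augmenting path remains; maximum flow = 11.
By max-flow min-cut, the minimum cut capacity equals the max flow.
In the residual graph, reachable from In: {In}.
Min-cut edges: In→B (6), In→C (3), In→Core (2); capacity 6 + 3 + 2 = 11.

11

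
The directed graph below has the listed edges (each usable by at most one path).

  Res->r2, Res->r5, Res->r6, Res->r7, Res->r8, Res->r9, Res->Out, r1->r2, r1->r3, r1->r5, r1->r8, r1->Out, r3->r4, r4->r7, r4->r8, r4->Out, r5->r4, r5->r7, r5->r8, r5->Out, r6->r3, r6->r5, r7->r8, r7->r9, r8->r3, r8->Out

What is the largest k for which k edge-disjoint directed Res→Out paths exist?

Assign every edge capacity 1; by Menger, the answer equals the max flow.
Path Res→Out (+1); total 1.
Path Res→r5→Out (+1); total 2.
Path Res→r8→Out (+1); total 3.
Path Res→r6→r3→r4→Out (+1); total 4.
No residual Res→Out path; max flow = 4.
Certifying cut of size 4: {Res→Out, r4→Out, r5→Out, r8→Out}.

4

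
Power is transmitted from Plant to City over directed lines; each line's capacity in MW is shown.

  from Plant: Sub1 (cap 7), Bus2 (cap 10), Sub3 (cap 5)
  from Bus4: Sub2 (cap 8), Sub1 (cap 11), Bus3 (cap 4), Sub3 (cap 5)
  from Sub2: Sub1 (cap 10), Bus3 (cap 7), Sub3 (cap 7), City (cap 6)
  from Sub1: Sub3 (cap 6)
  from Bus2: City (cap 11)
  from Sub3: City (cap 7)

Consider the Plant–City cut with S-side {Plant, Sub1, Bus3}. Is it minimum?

No — its capacity is 21, but the minimum cut has capacity 17.

Given cut capacity: 10 + 5 + 6 = 21.
Augment Plant→Bus2→City: bottleneck 10, flow now 10.
Augment Plant→Sub3→City: bottleneck 5, flow now 15.
Augment Plant→Sub1→Sub3→City: bottleneck 2, flow now 17.
No augmenting path remains; maximum flow = 17.
In the residual graph, reachable from Plant: {Plant, Sub1, Sub3}.
Min-cut edges: Plant→Bus2 (10), Sub3→City (7); capacity 10 + 7 = 17.
Cut capacity 21 exceeds the max flow 17, so it is not minimum.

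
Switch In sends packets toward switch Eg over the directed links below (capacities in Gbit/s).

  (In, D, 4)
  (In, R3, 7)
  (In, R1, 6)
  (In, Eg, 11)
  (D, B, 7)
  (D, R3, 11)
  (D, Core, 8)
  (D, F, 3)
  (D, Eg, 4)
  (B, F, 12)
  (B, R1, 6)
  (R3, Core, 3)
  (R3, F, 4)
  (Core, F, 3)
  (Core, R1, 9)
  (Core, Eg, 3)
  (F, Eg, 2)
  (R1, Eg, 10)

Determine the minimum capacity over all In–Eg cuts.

Augment In→Eg: bottleneck 11, flow now 11.
Augment In→D→Eg: bottleneck 4, flow now 15.
Augment In→R1→Eg: bottleneck 6, flow now 21.
Augment In→R3→Core→Eg: bottleneck 3, flow now 24.
Augment In→R3→F→Eg: bottleneck 2, flow now 26.
No augmenting path remains; maximum flow = 26.
By max-flow min-cut, the minimum cut capacity equals the max flow.
In the residual graph, reachable from In: {In, R3, F}.
Min-cut edges: In→D (4), In→R1 (6), In→Eg (11), R3→Core (3), F→Eg (2); capacity 4 + 6 + 11 + 3 + 2 = 26.

26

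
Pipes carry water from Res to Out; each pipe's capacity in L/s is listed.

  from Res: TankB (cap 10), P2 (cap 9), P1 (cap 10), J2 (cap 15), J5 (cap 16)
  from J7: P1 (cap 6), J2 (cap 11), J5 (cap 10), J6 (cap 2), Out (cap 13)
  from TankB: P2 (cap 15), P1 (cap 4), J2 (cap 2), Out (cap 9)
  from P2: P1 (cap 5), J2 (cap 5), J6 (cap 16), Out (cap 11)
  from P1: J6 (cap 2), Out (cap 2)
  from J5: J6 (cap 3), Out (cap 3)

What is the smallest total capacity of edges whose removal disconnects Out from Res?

24

Augment Res→TankB→Out: bottleneck 9, flow now 9.
Augment Res→P2→Out: bottleneck 9, flow now 18.
Augment Res→P1→Out: bottleneck 2, flow now 20.
Augment Res→J5→Out: bottleneck 3, flow now 23.
Augment Res→TankB→P2→Out: bottleneck 1, flow now 24.
No augmenting path remains; maximum flow = 24.
By max-flow min-cut, the minimum cut capacity equals the max flow.
In the residual graph, reachable from Res: {Res, P1, J2, J5, J6}.
Min-cut edges: Res→TankB (10), Res→P2 (9), P1→Out (2), J5→Out (3); capacity 10 + 9 + 2 + 3 = 24.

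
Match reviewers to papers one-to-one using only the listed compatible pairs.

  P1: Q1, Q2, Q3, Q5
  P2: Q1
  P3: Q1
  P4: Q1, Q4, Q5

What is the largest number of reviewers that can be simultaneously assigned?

Unit-capacity flow: source→left, listed edges, right→sink; max matching = max flow.
Augmenting path P1→Q1 (+1); matched 1.
Augmenting path P4→Q4 (+1); matched 2.
Augmenting path P2→Q1→P1→Q2 (+1); matched 3.
No augmenting path remains; maximum matching = 3.
König certificate: {P1, P4, Q1} is a vertex cover of size 3 (every listed pair touches it), so no matching can be larger.

3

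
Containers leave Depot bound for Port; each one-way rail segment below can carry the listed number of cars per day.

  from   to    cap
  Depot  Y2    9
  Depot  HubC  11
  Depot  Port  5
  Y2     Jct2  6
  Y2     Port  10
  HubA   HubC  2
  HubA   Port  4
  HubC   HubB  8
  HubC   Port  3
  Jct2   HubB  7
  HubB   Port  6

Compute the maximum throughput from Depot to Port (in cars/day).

23

Augment Depot→Port: bottleneck 5, flow now 5.
Augment Depot→Y2→Port: bottleneck 9, flow now 14.
Augment Depot→HubC→Port: bottleneck 3, flow now 17.
Augment Depot→HubC→HubB→Port: bottleneck 6, flow now 23.
No augmenting path remains; maximum flow = 23.
In the residual graph, reachable from Depot: {Depot, HubC, HubB}.
Min-cut edges: Depot→Y2 (9), Depot→Port (5), HubC→Port (3), HubB→Port (6); capacity 9 + 5 + 3 + 6 = 23.
This cut is saturated, so no flow can exceed 23.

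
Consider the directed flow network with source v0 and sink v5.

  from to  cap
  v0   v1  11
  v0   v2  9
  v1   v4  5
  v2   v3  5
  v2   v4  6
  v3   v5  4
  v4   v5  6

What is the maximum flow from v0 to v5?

Augment v0→v1→v4→v5: bottleneck 5, flow now 5.
Augment v0→v2→v3→v5: bottleneck 4, flow now 9.
Augment v0→v2→v4→v5: bottleneck 1, flow now 10.
No augmenting path remains; maximum flow = 10.
In the residual graph, reachable from v0: {v0, v1, v2, v3, v4}.
Min-cut edges: v3→v5 (4), v4→v5 (6); capacity 4 + 6 = 10.
This cut is saturated, so no flow can exceed 10.

10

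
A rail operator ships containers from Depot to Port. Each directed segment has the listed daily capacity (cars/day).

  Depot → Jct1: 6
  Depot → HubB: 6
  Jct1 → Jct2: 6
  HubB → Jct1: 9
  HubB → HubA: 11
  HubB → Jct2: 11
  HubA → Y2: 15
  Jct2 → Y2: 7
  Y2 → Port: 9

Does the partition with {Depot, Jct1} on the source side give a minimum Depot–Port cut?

No — its capacity is 12, but the minimum cut has capacity 9.

Given cut capacity: 6 + 6 = 12.
Augment Depot→Jct1→Jct2→Y2→Port: bottleneck 6, flow now 6.
Augment Depot→HubB→HubA→Y2→Port: bottleneck 3, flow now 9.
No augmenting path remains; maximum flow = 9.
In the residual graph, reachable from Depot: {Depot, Jct1, HubB, HubA, Jct2, Y2}.
Min-cut edges: Y2→Port (9); capacity 9 = 9.
Cut capacity 12 exceeds the max flow 9, so it is not minimum.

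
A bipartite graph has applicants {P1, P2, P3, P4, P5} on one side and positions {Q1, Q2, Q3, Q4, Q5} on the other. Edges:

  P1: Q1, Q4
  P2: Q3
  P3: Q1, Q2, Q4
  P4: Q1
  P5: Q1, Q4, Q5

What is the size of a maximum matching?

5

Unit-capacity flow: source→left, listed edges, right→sink; max matching = max flow.
Augmenting path P1→Q1 (+1); matched 1.
Augmenting path P2→Q3 (+1); matched 2.
Augmenting path P3→Q2 (+1); matched 3.
Augmenting path P5→Q4 (+1); matched 4.
Augmenting path P4→Q1→P1→Q4→P5→Q5 (+1); matched 5.
No augmenting path remains; maximum matching = 5.
König certificate: {P1, P2, P3, P4, P5} is a vertex cover of size 5 (every listed pair touches it), so no matching can be larger.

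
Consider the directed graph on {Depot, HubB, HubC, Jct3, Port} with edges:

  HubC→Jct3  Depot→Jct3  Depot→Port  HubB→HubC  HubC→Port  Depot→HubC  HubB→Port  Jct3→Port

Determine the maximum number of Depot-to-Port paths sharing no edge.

Assign every edge capacity 1; by Menger, the answer equals the max flow.
Path Depot→Port (+1); total 1.
Path Depot→HubC→Port (+1); total 2.
Path Depot→Jct3→Port (+1); total 3.
No residual Depot→Port path; max flow = 3.
Certifying cut of size 3: {Depot→HubC, Depot→Jct3, Depot→Port}.

3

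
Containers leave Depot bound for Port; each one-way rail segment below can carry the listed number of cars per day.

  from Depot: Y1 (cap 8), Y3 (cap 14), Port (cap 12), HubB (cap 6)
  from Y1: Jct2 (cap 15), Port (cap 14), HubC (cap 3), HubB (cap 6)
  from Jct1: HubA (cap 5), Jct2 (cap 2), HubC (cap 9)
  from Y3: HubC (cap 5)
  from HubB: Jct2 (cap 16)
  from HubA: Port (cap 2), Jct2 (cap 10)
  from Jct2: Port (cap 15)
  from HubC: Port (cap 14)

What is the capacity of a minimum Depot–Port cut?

Augment Depot→Port: bottleneck 12, flow now 12.
Augment Depot→Y1→Port: bottleneck 8, flow now 20.
Augment Depot→Y3→HubC→Port: bottleneck 5, flow now 25.
Augment Depot→HubB→Jct2→Port: bottleneck 6, flow now 31.
No augmenting path remains; maximum flow = 31.
By max-flow min-cut, the minimum cut capacity equals the max flow.
In the residual graph, reachable from Depot: {Depot, Y3}.
Min-cut edges: Depot→Y1 (8), Depot→HubB (6), Depot→Port (12), Y3→HubC (5); capacity 8 + 6 + 12 + 5 = 31.

31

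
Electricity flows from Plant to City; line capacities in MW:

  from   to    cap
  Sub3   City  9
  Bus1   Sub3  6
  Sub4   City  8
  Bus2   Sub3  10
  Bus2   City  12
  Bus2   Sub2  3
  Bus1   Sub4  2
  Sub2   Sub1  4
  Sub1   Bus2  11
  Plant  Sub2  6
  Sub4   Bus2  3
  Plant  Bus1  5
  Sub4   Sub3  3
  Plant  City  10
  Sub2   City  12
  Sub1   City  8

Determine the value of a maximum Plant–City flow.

21

Augment Plant→City: bottleneck 10, flow now 10.
Augment Plant→Sub2→City: bottleneck 6, flow now 16.
Augment Plant→Bus1→Sub4→City: bottleneck 2, flow now 18.
Augment Plant→Bus1→Sub3→City: bottleneck 3, flow now 21.
No augmenting path remains; maximum flow = 21.
In the residual graph, reachable from Plant: {Plant}.
Min-cut edges: Plant→Bus1 (5), Plant→Sub2 (6), Plant→City (10); capacity 5 + 6 + 10 = 21.
This cut is saturated, so no flow can exceed 21.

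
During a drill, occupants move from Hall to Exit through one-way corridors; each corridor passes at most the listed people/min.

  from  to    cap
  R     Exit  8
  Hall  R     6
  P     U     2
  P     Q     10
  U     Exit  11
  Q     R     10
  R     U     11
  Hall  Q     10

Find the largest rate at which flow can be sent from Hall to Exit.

16

Augment Hall→R→Exit: bottleneck 6, flow now 6.
Augment Hall→Q→R→Exit: bottleneck 2, flow now 8.
Augment Hall→Q→R→U→Exit: bottleneck 8, flow now 16.
No augmenting path remains; maximum flow = 16.
In the residual graph, reachable from Hall: {Hall}.
Min-cut edges: Hall→Q (10), Hall→R (6); capacity 10 + 6 = 16.
This cut is saturated, so no flow can exceed 16.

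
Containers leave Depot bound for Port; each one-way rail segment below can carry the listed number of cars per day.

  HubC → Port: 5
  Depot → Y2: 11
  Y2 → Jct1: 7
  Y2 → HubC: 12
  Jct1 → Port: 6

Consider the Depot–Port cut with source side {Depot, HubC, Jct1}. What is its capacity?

Edges leaving {Depot, HubC, Jct1}: Depot→Y2 (11), HubC→Port (5), Jct1→Port (6).
Cut capacity = 11 + 5 + 6 = 22.

22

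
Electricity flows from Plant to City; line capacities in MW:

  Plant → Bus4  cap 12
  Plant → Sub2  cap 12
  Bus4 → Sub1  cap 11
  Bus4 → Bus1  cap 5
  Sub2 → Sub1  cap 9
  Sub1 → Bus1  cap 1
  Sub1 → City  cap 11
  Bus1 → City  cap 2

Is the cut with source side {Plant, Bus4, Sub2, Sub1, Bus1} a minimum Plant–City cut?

Yes — it is a minimum cut (capacity 13).

Given cut capacity: 11 + 2 = 13.
Augment Plant→Bus4→Sub1→City: bottleneck 11, flow now 11.
Augment Plant→Bus4→Bus1→City: bottleneck 1, flow now 12.
Augment Plant→Sub2→Sub1→Bus1→City: bottleneck 1, flow now 13.
No augmenting path remains; maximum flow = 13.
Cut capacity 13 equals the max flow, so it is a minimum cut.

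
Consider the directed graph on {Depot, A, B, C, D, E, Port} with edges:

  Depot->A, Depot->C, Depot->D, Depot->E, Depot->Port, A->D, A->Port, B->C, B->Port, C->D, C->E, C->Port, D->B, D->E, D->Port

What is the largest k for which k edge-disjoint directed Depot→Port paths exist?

Assign every edge capacity 1; by Menger, the answer equals the max flow.
Path Depot→Port (+1); total 1.
Path Depot→A→Port (+1); total 2.
Path Depot→C→Port (+1); total 3.
Path Depot→D→Port (+1); total 4.
No residual Depot→Port path; max flow = 4.
Certifying cut of size 4: {Depot→A, Depot→C, Depot→D, Depot→Port}.

4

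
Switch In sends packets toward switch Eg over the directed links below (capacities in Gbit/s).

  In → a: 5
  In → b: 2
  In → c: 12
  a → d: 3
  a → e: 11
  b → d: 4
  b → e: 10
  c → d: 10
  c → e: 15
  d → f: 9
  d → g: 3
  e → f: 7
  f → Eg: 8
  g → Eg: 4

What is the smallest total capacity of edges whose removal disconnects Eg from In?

11

Augment In→a→d→f→Eg: bottleneck 3, flow now 3.
Augment In→a→e→f→Eg: bottleneck 2, flow now 5.
Augment In→b→d→f→Eg: bottleneck 2, flow now 7.
Augment In→c→d→f→Eg: bottleneck 1, flow now 8.
Augment In→c→d→g→Eg: bottleneck 3, flow now 11.
No augmenting path remains; maximum flow = 11.
By max-flow min-cut, the minimum cut capacity equals the max flow.
In the residual graph, reachable from In: {In, a, b, c, d, e, f}.
Min-cut edges: d→g (3), f→Eg (8); capacity 3 + 8 = 11.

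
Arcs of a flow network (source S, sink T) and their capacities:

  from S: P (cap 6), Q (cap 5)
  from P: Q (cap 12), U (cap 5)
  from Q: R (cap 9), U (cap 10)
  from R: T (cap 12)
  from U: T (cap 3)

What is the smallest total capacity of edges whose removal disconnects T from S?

Augment S→P→U→T: bottleneck 3, flow now 3.
Augment S→Q→R→T: bottleneck 5, flow now 8.
Augment S→P→Q→R→T: bottleneck 3, flow now 11.
No augmenting path remains; maximum flow = 11.
By max-flow min-cut, the minimum cut capacity equals the max flow.
In the residual graph, reachable from S: {S}.
Min-cut edges: S→P (6), S→Q (5); capacity 6 + 5 = 11.

11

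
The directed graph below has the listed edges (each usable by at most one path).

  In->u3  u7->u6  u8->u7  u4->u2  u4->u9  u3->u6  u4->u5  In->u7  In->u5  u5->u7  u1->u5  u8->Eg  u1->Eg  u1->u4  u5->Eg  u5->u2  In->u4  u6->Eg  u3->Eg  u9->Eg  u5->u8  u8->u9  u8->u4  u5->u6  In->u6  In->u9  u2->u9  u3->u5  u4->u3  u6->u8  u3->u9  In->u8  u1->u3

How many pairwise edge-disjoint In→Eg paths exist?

5

Assign every edge capacity 1; by Menger, the answer equals the max flow.
Path In→u3→Eg (+1); total 1.
Path In→u5→Eg (+1); total 2.
Path In→u6→Eg (+1); total 3.
Path In→u8→Eg (+1); total 4.
Path In→u9→Eg (+1); total 5.
No residual In→Eg path; max flow = 5.
Certifying cut of size 5: {u3→Eg, u5→Eg, u6→Eg, u8→Eg, u9→Eg}.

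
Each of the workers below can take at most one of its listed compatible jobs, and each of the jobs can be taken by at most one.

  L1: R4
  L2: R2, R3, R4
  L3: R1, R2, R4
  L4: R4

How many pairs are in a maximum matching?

3

Unit-capacity flow: source→left, listed edges, right→sink; max matching = max flow.
Augmenting path L1→R4 (+1); matched 1.
Augmenting path L2→R2 (+1); matched 2.
Augmenting path L3→R1 (+1); matched 3.
No augmenting path remains; maximum matching = 3.
König certificate: {L2, L3, R4} is a vertex cover of size 3 (every listed pair touches it), so no matching can be larger.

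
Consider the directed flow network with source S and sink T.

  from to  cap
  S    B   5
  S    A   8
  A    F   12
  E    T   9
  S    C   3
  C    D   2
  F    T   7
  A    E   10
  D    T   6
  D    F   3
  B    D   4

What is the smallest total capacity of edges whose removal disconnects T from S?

14

Augment S→A→E→T: bottleneck 8, flow now 8.
Augment S→B→D→T: bottleneck 4, flow now 12.
Augment S→C→D→T: bottleneck 2, flow now 14.
No augmenting path remains; maximum flow = 14.
By max-flow min-cut, the minimum cut capacity equals the max flow.
In the residual graph, reachable from S: {S, B, C}.
Min-cut edges: S→A (8), B→D (4), C→D (2); capacity 8 + 4 + 2 = 14.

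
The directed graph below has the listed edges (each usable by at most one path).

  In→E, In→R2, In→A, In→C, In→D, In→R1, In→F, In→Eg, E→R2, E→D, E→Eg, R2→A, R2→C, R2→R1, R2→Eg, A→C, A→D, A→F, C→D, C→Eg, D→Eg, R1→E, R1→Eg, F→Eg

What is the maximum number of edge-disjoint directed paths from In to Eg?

Assign every edge capacity 1; by Menger, the answer equals the max flow.
Path In→Eg (+1); total 1.
Path In→E→Eg (+1); total 2.
Path In→R2→Eg (+1); total 3.
Path In→C→Eg (+1); total 4.
Path In→D→Eg (+1); total 5.
Path In→R1→Eg (+1); total 6.
Path In→F→Eg (+1); total 7.
No residual In→Eg path; max flow = 7.
Certifying cut of size 7: {C→Eg, D→Eg, F→Eg, In→E, In→Eg, In→R1, In→R2}.

7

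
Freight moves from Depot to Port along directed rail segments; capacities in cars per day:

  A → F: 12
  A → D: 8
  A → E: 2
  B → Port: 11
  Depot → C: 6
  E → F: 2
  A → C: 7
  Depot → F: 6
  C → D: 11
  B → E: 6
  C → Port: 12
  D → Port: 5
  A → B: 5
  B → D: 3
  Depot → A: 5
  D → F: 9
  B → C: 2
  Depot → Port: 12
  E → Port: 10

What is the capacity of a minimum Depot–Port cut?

Augment Depot→Port: bottleneck 12, flow now 12.
Augment Depot→C→Port: bottleneck 6, flow now 18.
Augment Depot→A→B→Port: bottleneck 5, flow now 23.
No augmenting path remains; maximum flow = 23.
By max-flow min-cut, the minimum cut capacity equals the max flow.
In the residual graph, reachable from Depot: {Depot, F}.
Min-cut edges: Depot→A (5), Depot→C (6), Depot→Port (12); capacity 5 + 6 + 12 = 23.

23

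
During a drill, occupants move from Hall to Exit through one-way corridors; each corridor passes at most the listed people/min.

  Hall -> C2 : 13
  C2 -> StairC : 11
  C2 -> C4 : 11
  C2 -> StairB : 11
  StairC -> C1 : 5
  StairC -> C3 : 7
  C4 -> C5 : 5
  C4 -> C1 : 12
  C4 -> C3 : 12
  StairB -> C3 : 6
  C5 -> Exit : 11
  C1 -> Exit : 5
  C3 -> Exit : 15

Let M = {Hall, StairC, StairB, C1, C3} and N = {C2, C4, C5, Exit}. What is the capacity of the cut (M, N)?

33

Edges leaving {Hall, StairC, StairB, C1, C3}: Hall→C2 (13), C1→Exit (5), C3→Exit (15).
Cut capacity = 13 + 5 + 15 = 33.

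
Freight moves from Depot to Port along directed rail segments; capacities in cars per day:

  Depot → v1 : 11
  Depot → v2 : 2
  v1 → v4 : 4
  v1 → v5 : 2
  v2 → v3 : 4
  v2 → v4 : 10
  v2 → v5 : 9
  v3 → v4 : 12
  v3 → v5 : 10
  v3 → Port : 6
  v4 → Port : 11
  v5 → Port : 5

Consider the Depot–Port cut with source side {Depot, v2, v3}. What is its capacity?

Edges leaving {Depot, v2, v3}: Depot→v1 (11), v2→v4 (10), v2→v5 (9), v3→v4 (12), v3→v5 (10), v3→Port (6).
Cut capacity = 11 + 10 + 9 + 12 + 10 + 6 = 58.

58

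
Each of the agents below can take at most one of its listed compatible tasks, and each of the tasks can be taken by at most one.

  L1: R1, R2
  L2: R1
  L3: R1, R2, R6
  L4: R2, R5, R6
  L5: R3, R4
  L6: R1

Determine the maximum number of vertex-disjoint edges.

Unit-capacity flow: source→left, listed edges, right→sink; max matching = max flow.
Augmenting path L1→R1 (+1); matched 1.
Augmenting path L3→R2 (+1); matched 2.
Augmenting path L4→R5 (+1); matched 3.
Augmenting path L5→R3 (+1); matched 4.
Augmenting path L2→R1→L1→R2→L3→R6 (+1); matched 5.
No augmenting path remains; maximum matching = 5.
König certificate: {L1, L3, L4, L5, R1} is a vertex cover of size 5 (every listed pair touches it), so no matching can be larger.

5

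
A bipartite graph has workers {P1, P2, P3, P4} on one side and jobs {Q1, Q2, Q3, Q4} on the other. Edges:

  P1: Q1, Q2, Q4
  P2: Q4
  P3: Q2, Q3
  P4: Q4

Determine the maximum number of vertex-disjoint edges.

Unit-capacity flow: source→left, listed edges, right→sink; max matching = max flow.
Augmenting path P1→Q1 (+1); matched 1.
Augmenting path P2→Q4 (+1); matched 2.
Augmenting path P3→Q2 (+1); matched 3.
No augmenting path remains; maximum matching = 3.
König certificate: {P1, P3, Q4} is a vertex cover of size 3 (every listed pair touches it), so no matching can be larger.

3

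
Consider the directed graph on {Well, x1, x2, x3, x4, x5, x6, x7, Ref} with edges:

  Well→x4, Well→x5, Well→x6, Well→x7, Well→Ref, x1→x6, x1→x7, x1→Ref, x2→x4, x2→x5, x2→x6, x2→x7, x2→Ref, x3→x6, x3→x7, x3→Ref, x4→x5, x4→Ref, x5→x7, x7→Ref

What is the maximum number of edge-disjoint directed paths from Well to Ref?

3

Assign every edge capacity 1; by Menger, the answer equals the max flow.
Path Well→Ref (+1); total 1.
Path Well→x4→Ref (+1); total 2.
Path Well→x7→Ref (+1); total 3.
No residual Well→Ref path; max flow = 3.
Certifying cut of size 3: {Well→Ref, Well→x4, x7→Ref}.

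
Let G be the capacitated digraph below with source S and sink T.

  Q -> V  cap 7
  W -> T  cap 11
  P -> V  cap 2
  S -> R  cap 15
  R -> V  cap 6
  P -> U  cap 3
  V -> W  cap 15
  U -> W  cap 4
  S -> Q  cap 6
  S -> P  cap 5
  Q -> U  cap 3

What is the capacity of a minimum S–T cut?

11

Augment S→P→U→W→T: bottleneck 3, flow now 3.
Augment S→P→V→W→T: bottleneck 2, flow now 5.
Augment S→Q→U→W→T: bottleneck 1, flow now 6.
Augment S→Q→V→W→T: bottleneck 5, flow now 11.
No augmenting path remains; maximum flow = 11.
By max-flow min-cut, the minimum cut capacity equals the max flow.
In the residual graph, reachable from S: {S, P, Q, R, U, V, W}.
Min-cut edges: W→T (11); capacity 11 = 11.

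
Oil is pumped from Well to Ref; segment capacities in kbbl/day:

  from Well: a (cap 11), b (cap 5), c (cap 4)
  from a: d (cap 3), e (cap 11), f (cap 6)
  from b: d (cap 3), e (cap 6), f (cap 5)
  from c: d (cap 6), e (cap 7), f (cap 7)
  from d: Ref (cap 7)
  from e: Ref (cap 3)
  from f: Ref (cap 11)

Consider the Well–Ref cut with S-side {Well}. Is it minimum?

Yes — it is a minimum cut (capacity 20).

Given cut capacity: 11 + 5 + 4 = 20.
Augment Well→a→d→Ref: bottleneck 3, flow now 3.
Augment Well→a→e→Ref: bottleneck 3, flow now 6.
Augment Well→a→f→Ref: bottleneck 5, flow now 11.
Augment Well→b→d→Ref: bottleneck 3, flow now 14.
Augment Well→b→f→Ref: bottleneck 2, flow now 16.
Augment Well→c→d→Ref: bottleneck 1, flow now 17.
Augment Well→c→f→Ref: bottleneck 3, flow now 20.
No augmenting path remains; maximum flow = 20.
Cut capacity 20 equals the max flow, so it is a minimum cut.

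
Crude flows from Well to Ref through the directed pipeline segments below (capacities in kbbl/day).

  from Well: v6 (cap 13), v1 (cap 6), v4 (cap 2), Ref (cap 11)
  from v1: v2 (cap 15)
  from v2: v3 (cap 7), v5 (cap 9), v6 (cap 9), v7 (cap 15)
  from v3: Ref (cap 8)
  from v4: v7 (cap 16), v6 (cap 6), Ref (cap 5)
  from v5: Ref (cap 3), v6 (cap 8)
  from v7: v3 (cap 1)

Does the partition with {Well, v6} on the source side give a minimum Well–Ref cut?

Yes — it is a minimum cut (capacity 19).

Given cut capacity: 6 + 2 + 11 = 19.
Augment Well→Ref: bottleneck 11, flow now 11.
Augment Well→v4→Ref: bottleneck 2, flow now 13.
Augment Well→v1→v2→v3→Ref: bottleneck 6, flow now 19.
No augmenting path remains; maximum flow = 19.
Cut capacity 19 equals the max flow, so it is a minimum cut.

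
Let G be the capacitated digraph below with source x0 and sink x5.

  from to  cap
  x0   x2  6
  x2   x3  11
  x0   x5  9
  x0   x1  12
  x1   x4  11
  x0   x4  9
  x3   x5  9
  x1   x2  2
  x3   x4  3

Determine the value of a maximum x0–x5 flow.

17

Augment x0→x5: bottleneck 9, flow now 9.
Augment x0→x2→x3→x5: bottleneck 6, flow now 15.
Augment x0→x1→x2→x3→x5: bottleneck 2, flow now 17.
No augmenting path remains; maximum flow = 17.
In the residual graph, reachable from x0: {x0, x1, x4}.
Min-cut edges: x0→x2 (6), x0→x5 (9), x1→x2 (2); capacity 6 + 9 + 2 = 17.
This cut is saturated, so no flow can exceed 17.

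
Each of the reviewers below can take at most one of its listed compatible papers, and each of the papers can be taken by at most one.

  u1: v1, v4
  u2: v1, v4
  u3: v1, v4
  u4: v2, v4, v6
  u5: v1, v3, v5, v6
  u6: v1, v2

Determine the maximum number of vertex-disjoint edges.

Unit-capacity flow: source→left, listed edges, right→sink; max matching = max flow.
Augmenting path u1→v1 (+1); matched 1.
Augmenting path u2→v4 (+1); matched 2.
Augmenting path u4→v2 (+1); matched 3.
Augmenting path u5→v3 (+1); matched 4.
Augmenting path u6→v2→u4→v6 (+1); matched 5.
No augmenting path remains; maximum matching = 5.
König certificate: {u4, u5, u6, v1, v4} is a vertex cover of size 5 (every listed pair touches it), so no matching can be larger.

5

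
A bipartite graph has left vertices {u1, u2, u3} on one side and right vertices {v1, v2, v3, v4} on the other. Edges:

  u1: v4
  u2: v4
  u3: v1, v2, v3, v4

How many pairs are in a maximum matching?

2

Unit-capacity flow: source→left, listed edges, right→sink; max matching = max flow.
Augmenting path u1→v4 (+1); matched 1.
Augmenting path u3→v1 (+1); matched 2.
No augmenting path remains; maximum matching = 2.
König certificate: {u3, v4} is a vertex cover of size 2 (every listed pair touches it), so no matching can be larger.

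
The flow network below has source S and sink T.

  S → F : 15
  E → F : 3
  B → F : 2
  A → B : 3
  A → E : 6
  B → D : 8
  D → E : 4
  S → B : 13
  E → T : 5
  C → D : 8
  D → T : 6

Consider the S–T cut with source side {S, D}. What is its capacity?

38

Edges leaving {S, D}: S→B (13), S→F (15), D→E (4), D→T (6).
Cut capacity = 13 + 15 + 4 + 6 = 38.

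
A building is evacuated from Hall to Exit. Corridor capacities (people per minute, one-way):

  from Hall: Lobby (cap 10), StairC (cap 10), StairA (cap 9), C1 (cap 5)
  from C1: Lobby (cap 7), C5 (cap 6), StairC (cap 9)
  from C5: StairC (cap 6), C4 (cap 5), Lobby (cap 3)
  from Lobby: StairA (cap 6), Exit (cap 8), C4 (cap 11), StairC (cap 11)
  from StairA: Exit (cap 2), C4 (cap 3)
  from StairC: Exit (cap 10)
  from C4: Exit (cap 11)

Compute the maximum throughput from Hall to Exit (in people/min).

Augment Hall→Lobby→Exit: bottleneck 8, flow now 8.
Augment Hall→StairA→Exit: bottleneck 2, flow now 10.
Augment Hall→StairC→Exit: bottleneck 10, flow now 20.
Augment Hall→Lobby→C4→Exit: bottleneck 2, flow now 22.
Augment Hall→StairA→C4→Exit: bottleneck 3, flow now 25.
Augment Hall→C1→C5→C4→Exit: bottleneck 5, flow now 30.
No augmenting path remains; maximum flow = 30.
In the residual graph, reachable from Hall: {Hall, StairA}.
Min-cut edges: Hall→C1 (5), Hall→Lobby (10), Hall→StairC (10), StairA→C4 (3), StairA→Exit (2); capacity 5 + 10 + 10 + 3 + 2 = 30.
This cut is saturated, so no flow can exceed 30.

30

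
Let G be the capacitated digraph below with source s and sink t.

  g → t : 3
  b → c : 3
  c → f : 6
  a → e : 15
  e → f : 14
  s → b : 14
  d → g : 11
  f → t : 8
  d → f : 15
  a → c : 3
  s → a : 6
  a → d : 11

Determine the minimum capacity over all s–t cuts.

Augment s→a→c→f→t: bottleneck 3, flow now 3.
Augment s→a→d→f→t: bottleneck 3, flow now 6.
Augment s→b→c→f→t: bottleneck 2, flow now 8.
Augment s→b→c→a→d→g→t: bottleneck 1, flow now 9. (uses reverse residual edge)
No augmenting path remains; maximum flow = 9.
By max-flow min-cut, the minimum cut capacity equals the max flow.
In the residual graph, reachable from s: {s, b}.
Min-cut edges: s→a (6), b→c (3); capacity 6 + 3 = 9.

9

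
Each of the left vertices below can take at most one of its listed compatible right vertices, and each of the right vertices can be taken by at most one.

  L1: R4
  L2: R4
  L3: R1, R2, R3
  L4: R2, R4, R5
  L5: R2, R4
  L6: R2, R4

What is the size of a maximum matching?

4

Unit-capacity flow: source→left, listed edges, right→sink; max matching = max flow.
Augmenting path L1→R4 (+1); matched 1.
Augmenting path L3→R1 (+1); matched 2.
Augmenting path L4→R2 (+1); matched 3.
Augmenting path L5→R2→L4→R5 (+1); matched 4.
No augmenting path remains; maximum matching = 4.
König certificate: {L3, L4, R2, R4} is a vertex cover of size 4 (every listed pair touches it), so no matching can be larger.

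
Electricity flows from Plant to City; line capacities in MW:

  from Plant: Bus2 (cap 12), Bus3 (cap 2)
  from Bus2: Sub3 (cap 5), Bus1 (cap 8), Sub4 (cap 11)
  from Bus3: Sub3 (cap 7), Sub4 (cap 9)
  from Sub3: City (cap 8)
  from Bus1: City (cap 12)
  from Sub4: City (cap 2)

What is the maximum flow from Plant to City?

Augment Plant→Bus2→Sub3→City: bottleneck 5, flow now 5.
Augment Plant→Bus2→Bus1→City: bottleneck 7, flow now 12.
Augment Plant→Bus3→Sub3→City: bottleneck 2, flow now 14.
No augmenting path remains; maximum flow = 14.
In the residual graph, reachable from Plant: {Plant}.
Min-cut edges: Plant→Bus2 (12), Plant→Bus3 (2); capacity 12 + 2 = 14.
This cut is saturated, so no flow can exceed 14.

14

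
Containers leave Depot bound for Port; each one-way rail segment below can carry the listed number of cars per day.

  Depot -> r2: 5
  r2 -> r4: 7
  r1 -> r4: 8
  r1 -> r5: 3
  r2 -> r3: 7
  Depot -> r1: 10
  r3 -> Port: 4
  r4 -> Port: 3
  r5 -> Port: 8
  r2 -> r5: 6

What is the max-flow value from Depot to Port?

Augment Depot→r1→r4→Port: bottleneck 3, flow now 3.
Augment Depot→r1→r5→Port: bottleneck 3, flow now 6.
Augment Depot→r2→r3→Port: bottleneck 4, flow now 10.
Augment Depot→r2→r5→Port: bottleneck 1, flow now 11.
No augmenting path remains; maximum flow = 11.
In the residual graph, reachable from Depot: {Depot, r1, r4}.
Min-cut edges: Depot→r2 (5), r1→r5 (3), r4→Port (3); capacity 5 + 3 + 3 = 11.
This cut is saturated, so no flow can exceed 11.

11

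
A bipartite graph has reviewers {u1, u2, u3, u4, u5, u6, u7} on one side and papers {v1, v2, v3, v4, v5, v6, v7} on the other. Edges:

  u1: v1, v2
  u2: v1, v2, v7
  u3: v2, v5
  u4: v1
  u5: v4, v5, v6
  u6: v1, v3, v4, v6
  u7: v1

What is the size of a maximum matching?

Unit-capacity flow: source→left, listed edges, right→sink; max matching = max flow.
Augmenting path u1→v1 (+1); matched 1.
Augmenting path u2→v2 (+1); matched 2.
Augmenting path u3→v5 (+1); matched 3.
Augmenting path u5→v4 (+1); matched 4.
Augmenting path u6→v3 (+1); matched 5.
Augmenting path u4→v1→u1→v2→u2→v7 (+1); matched 6.
No augmenting path remains; maximum matching = 6.
König certificate: {u1, u2, u3, u5, u6, v1} is a vertex cover of size 6 (every listed pair touches it), so no matching can be larger.

6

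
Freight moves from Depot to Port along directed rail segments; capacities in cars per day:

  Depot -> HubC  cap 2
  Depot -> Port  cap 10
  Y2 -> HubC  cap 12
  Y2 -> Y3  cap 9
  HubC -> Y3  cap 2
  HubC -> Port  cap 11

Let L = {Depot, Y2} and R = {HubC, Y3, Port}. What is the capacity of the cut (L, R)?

33

Edges leaving {Depot, Y2}: Depot→HubC (2), Depot→Port (10), Y2→HubC (12), Y2→Y3 (9).
Cut capacity = 2 + 10 + 12 + 9 = 33.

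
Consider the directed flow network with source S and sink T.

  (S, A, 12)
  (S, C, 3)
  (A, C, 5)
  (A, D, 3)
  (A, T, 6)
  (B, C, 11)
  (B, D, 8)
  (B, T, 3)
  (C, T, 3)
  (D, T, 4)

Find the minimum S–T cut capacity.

12

Augment S→A→T: bottleneck 6, flow now 6.
Augment S→C→T: bottleneck 3, flow now 9.
Augment S→A→D→T: bottleneck 3, flow now 12.
No augmenting path remains; maximum flow = 12.
By max-flow min-cut, the minimum cut capacity equals the max flow.
In the residual graph, reachable from S: {S, A, C}.
Min-cut edges: A→D (3), A→T (6), C→T (3); capacity 3 + 6 + 3 = 12.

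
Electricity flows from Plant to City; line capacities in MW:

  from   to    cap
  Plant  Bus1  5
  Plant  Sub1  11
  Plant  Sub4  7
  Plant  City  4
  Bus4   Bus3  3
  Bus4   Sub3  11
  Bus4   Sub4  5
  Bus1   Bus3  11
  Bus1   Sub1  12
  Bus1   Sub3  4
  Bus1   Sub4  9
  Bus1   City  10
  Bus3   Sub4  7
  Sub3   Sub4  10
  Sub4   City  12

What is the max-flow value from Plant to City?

Augment Plant→City: bottleneck 4, flow now 4.
Augment Plant→Bus1→City: bottleneck 5, flow now 9.
Augment Plant→Sub4→City: bottleneck 7, flow now 16.
No augmenting path remains; maximum flow = 16.
In the residual graph, reachable from Plant: {Plant, Sub1}.
Min-cut edges: Plant→Bus1 (5), Plant→Sub4 (7), Plant→City (4); capacity 5 + 7 + 4 = 16.
This cut is saturated, so no flow can exceed 16.

16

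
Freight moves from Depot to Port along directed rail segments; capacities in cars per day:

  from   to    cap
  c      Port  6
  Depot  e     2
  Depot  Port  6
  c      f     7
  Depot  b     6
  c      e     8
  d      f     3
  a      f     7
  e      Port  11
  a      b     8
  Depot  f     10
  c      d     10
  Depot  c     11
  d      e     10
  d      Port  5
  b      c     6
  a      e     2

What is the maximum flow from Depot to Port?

Augment Depot→Port: bottleneck 6, flow now 6.
Augment Depot→c→Port: bottleneck 6, flow now 12.
Augment Depot→e→Port: bottleneck 2, flow now 14.
Augment Depot→c→d→Port: bottleneck 5, flow now 19.
Augment Depot→b→c→e→Port: bottleneck 6, flow now 25.
No augmenting path remains; maximum flow = 25.
In the residual graph, reachable from Depot: {Depot, f}.
Min-cut edges: Depot→b (6), Depot→c (11), Depot→e (2), Depot→Port (6); capacity 6 + 11 + 2 + 6 = 25.
This cut is saturated, so no flow can exceed 25.

25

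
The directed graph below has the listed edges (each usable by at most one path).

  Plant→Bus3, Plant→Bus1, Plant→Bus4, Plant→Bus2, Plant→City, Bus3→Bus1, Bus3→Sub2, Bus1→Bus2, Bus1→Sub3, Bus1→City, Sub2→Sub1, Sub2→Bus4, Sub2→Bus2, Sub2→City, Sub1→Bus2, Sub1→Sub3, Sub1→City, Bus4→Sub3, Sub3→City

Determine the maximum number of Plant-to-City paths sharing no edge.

4

Assign every edge capacity 1; by Menger, the answer equals the max flow.
Path Plant→City (+1); total 1.
Path Plant→Bus1→City (+1); total 2.
Path Plant→Bus3→Sub2→City (+1); total 3.
Path Plant→Bus4→Sub3→City (+1); total 4.
No residual Plant→City path; max flow = 4.
Certifying cut of size 4: {Plant→Bus1, Plant→Bus3, Plant→Bus4, Plant→City}.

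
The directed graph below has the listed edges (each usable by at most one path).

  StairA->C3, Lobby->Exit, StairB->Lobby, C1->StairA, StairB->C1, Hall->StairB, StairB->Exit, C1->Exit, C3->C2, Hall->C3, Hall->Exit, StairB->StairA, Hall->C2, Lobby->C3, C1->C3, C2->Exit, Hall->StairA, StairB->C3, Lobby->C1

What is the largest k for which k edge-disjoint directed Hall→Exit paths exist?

3

Assign every edge capacity 1; by Menger, the answer equals the max flow.
Path Hall→Exit (+1); total 1.
Path Hall→StairB→Exit (+1); total 2.
Path Hall→C2→Exit (+1); total 3.
No residual Hall→Exit path; max flow = 3.
Certifying cut of size 3: {C2→Exit, Hall→Exit, Hall→StairB}.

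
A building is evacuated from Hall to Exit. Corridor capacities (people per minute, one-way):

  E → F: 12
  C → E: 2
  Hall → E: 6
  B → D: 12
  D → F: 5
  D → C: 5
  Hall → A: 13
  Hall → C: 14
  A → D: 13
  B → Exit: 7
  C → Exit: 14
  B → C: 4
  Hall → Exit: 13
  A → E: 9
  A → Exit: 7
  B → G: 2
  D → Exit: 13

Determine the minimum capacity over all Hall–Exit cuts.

40

Augment Hall→Exit: bottleneck 13, flow now 13.
Augment Hall→A→Exit: bottleneck 7, flow now 20.
Augment Hall→C→Exit: bottleneck 14, flow now 34.
Augment Hall→A→D→Exit: bottleneck 6, flow now 40.
No augmenting path remains; maximum flow = 40.
By max-flow min-cut, the minimum cut capacity equals the max flow.
In the residual graph, reachable from Hall: {Hall, E, F}.
Min-cut edges: Hall→A (13), Hall→C (14), Hall→Exit (13); capacity 13 + 14 + 13 = 40.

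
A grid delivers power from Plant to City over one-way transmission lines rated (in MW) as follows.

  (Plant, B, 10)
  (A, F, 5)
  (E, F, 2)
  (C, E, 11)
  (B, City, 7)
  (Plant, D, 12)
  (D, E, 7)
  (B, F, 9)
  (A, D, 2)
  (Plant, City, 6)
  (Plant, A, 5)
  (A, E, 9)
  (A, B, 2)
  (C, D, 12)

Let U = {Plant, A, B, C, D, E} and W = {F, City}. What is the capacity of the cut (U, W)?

Edges leaving {Plant, A, B, C, D, E}: Plant→City (6), A→F (5), B→F (9), B→City (7), E→F (2).
Cut capacity = 6 + 5 + 9 + 7 + 2 = 29.

29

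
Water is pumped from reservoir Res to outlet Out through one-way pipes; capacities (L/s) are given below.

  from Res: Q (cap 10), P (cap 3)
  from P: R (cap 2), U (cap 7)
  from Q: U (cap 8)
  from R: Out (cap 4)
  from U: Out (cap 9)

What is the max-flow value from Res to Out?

Augment Res→P→R→Out: bottleneck 2, flow now 2.
Augment Res→P→U→Out: bottleneck 1, flow now 3.
Augment Res→Q→U→Out: bottleneck 8, flow now 11.
No augmenting path remains; maximum flow = 11.
In the residual graph, reachable from Res: {Res, Q}.
Min-cut edges: Res→P (3), Q→U (8); capacity 3 + 8 = 11.
This cut is saturated, so no flow can exceed 11.

11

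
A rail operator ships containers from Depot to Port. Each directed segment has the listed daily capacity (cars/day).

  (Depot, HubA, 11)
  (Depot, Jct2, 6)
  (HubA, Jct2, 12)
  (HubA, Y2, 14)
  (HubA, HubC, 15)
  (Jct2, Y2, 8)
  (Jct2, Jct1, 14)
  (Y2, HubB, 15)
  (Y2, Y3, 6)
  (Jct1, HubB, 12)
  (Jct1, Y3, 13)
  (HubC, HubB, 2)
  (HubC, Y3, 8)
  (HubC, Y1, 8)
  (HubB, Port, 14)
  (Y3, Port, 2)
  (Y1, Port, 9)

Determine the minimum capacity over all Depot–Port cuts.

17

Augment Depot→HubA→Y2→HubB→Port: bottleneck 11, flow now 11.
Augment Depot→Jct2→Y2→HubB→Port: bottleneck 3, flow now 14.
Augment Depot→Jct2→Y2→Y3→Port: bottleneck 2, flow now 16.
Augment Depot→Jct2→Y2→HubA→HubC→Y1→Port: bottleneck 1, flow now 17. (uses reverse residual edge)
No augmenting path remains; maximum flow = 17.
By max-flow min-cut, the minimum cut capacity equals the max flow.
In the residual graph, reachable from Depot: {Depot}.
Min-cut edges: Depot→HubA (11), Depot→Jct2 (6); capacity 11 + 6 = 17.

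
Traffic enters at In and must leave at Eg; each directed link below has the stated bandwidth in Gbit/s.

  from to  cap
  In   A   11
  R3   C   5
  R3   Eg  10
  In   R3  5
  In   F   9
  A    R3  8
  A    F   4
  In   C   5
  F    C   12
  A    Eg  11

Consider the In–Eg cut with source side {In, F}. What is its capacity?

33

Edges leaving {In, F}: In→A (11), In→R3 (5), In→C (5), F→C (12).
Cut capacity = 11 + 5 + 5 + 12 = 33.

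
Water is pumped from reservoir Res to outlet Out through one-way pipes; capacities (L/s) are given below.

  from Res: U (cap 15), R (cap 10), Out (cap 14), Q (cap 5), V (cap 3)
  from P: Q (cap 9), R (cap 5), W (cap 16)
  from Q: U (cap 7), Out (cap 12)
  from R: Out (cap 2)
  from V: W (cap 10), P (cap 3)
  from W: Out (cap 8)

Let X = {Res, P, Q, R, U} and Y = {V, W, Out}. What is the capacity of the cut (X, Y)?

47

Edges leaving {Res, P, Q, R, U}: Res→V (3), Res→Out (14), P→W (16), Q→Out (12), R→Out (2).
Cut capacity = 3 + 14 + 16 + 12 + 2 = 47.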